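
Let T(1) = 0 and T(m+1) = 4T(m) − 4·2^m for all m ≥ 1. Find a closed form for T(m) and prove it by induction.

Claim: T(m) = -4^m + 2·2^m.

Base case: T(1) = 0, and -4^1 + 2·2^1 = -4 + 4 = 0.
Assume T(k) = -4^k + 2·2^k for some k ≥ 1.
Then T(k+1) = 4T(k) − 4·2^k = 4·(-4^k + 2·2^k) − 4·2^k = -4^{k+1} + 8·2^k − 4·2^k = -4^{k+1} + 4·2^k = -4^{k+1} + 2·2^{k+1}.
By induction, T(m) = -4^m + 2·2^m for all m ≥ 1.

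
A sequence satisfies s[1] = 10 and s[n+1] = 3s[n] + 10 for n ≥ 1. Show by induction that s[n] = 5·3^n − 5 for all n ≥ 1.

Base case: s[1] = 10, and 5·3^1 − 5 = 15 − 5 = 10.
Assume s[j] = 5·3^j − 5 for some j ≥ 1.
Then s[j+1] = 3s[j] + 10 = 3·(5·3^j − 5) + 10 = 15·3^j − 15 + 10 = 5·3^{j+1} − 5.
This completes the inductive step, so s[n] = 5·3^n − 5 for all n ≥ 1.

s[n] = 5·3^n − 5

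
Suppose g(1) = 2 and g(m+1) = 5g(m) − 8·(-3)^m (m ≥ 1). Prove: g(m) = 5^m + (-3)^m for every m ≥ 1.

Base case: g(1) = 2, and 5^1 + (-3)^1 = 5 − 3 = 2.
Assume g(k) = 5^k + (-3)^k for some k ≥ 1.
Then g(k+1) = 5g(k) − 8·(-3)^k = 5·(5^k + (-3)^k) − 8·(-3)^k = 5^{k+1} + 5·(-3)^k − 8·(-3)^k = 5^{k+1} − 3·(-3)^k = 5^{k+1} + (-3)^{k+1}.
So the formula holds for k+1, and by induction g(m) = 5^m + (-3)^m for all m ≥ 1.

g(m) = 5^m + (-3)^m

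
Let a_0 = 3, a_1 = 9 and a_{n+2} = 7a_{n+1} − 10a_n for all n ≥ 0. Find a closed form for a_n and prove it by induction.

Claim: a_n = 5^n + 2·2^n.

Base cases: a_0 = 3 and 5^0 + 2·2^0 = 3; a_1 = 9 and 5^1 + 2·2^1 = 9.
Assume a_i = 5^i + 2·2^i for all 0 ≤ i ≤ j, where j ≥ 1.
Then a_{j+1} = 7a_j − 10a_{j−1} = 7·(5^j + 2·2^j) − 10·(5^{j−1} + 2·2^{j−1}) = (7·5 − 10)5^{j−1} + 2·(7·2 − 10)2^{j−1} = 25·5^{j−1} + 8·2^{j−1} = 5^{j+1} + 2·2^{j+1}.
This completes the inductive step, so a_n = 5^n + 2·2^n for all n ≥ 0.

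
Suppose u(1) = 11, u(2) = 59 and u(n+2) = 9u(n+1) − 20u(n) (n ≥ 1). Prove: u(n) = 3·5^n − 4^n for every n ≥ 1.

Base cases: u(1) = 11 and 3·5^1 − 4^1 = 11; u(2) = 59 and 3·5^2 − 4^2 = 59.
Assume u(i) = 3·5^i − 4^i for all 1 ≤ i ≤ j, where j ≥ 2.
Then u(j+1) = 9u(j) − 20u(j−1) = 9·(3·5^j − 4^j) − 20·(3·5^{j−1} − 4^{j−1}) = 3·(9·5 − 20)5^{j−1} − (9·4 − 20)4^{j−1} = 75·5^{j−1} − 16·4^{j−1} = 3·5^{j+1} − 4^{j+1}.
So the formula holds for j+1, and by strong induction u(n) = 3·5^n − 4^n for all n ≥ 1.

u(n) = 3·5^n − 4^n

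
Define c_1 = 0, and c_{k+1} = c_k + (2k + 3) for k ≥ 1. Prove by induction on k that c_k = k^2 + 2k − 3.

Base case: c_1 = 0, and 1^2 + 2·1 − 3 = 0.
Assume c_m = m^2 + 2m − 3.
Then c_{m+1} = c_m + (2m + 3) = (m^2 + 2m − 3) + (2m + 3) = m^2 + 4m,
and (m+1)^2 + 2·(m+1) − 3 = m^2 + 4m.
Hence c_k = k^2 + 2k − 3 for every k ≥ 1, by induction.

c_k = k^2 + 2k − 3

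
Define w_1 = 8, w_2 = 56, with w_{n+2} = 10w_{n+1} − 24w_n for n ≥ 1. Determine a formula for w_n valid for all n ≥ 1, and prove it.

Claim: w_n = 2·6^n − 4^n.

Base cases: w_1 = 8 and 2·6^1 − 4^1 = 8; w_2 = 56 and 2·6^2 − 4^2 = 56.
Assume w_i = 2·6^i − 4^i for all 1 ≤ i ≤ j, where j ≥ 2.
Then w_{j+1} = 10w_j − 24w_{j−1} = 10·(2·6^j − 4^j) − 24·(2·6^{j−1} − 4^{j−1}) = 2·(10·6 − 24)6^{j−1} − (10·4 − 24)4^{j−1} = 72·6^{j−1} − 16·4^{j−1} = 2·6^{j+1} − 4^{j+1}.
This completes the inductive step, so w_n = 2·6^n − 4^n for all n ≥ 1.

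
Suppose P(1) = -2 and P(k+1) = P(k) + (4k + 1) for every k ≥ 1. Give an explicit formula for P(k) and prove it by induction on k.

Claim: P(k) = 2k^2 − k − 3.

Base case: P(1) = -2, and 2·1^2 − 1 − 3 = -2.
Assume P(r) = 2r^2 − r − 3.
Then P(r+1) = P(r) + (4r + 1) = (2r^2 − r − 3) + (4r + 1) = 2r^2 + 3r − 2,
and 2·(r+1)^2 − (r+1) − 3 = 2r^2 + 3r − 2.
By induction, P(k) = 2k^2 − k − 3 for all k ≥ 1.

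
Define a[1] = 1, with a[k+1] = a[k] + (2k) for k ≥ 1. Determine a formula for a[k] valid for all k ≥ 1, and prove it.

Claim: a[k] = k^2 − k + 1.

Base case: a[1] = 1, and 1^2 − 1 + 1 = 1.
Assume a[m] = m^2 − m + 1.
Then a[m+1] = a[m] + (2m) = (m^2 − m + 1) + (2m) = m^2 + m + 1,
and (m+1)^2 − (m+1) + 1 = m^2 + m + 1.
Hence a[k] = k^2 − k + 1 for every k ≥ 1, by induction.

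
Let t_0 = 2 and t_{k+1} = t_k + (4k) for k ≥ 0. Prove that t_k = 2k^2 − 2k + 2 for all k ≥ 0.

Base case: t_0 = 2, and 2·0^2 − 2·0 + 2 = 2.
Assume t_j = 2j^2 − 2j + 2.
Then t_{j+1} = t_j + (4j) = (2j^2 − 2j + 2) + (4j) = 2j^2 + 2j + 2,
and 2·(j+1)^2 − 2·(j+1) + 2 = 2j^2 + 2j + 2.
This completes the inductive step, so t_k = 2k^2 − 2k + 2 for all k ≥ 0.

t_k = 2k^2 − 2k + 2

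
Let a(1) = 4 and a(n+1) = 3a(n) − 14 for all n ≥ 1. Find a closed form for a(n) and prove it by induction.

Claim: a(n) = -3^n + 7.

Base case: a(1) = 4, and -3^1 + 7 = -3 + 7 = 4.
Assume a(j) = -3^j + 7 for some j ≥ 1.
Then a(j+1) = 3a(j) − 14 = 3·(-3^j + 7) − 14 = -3^{j+1} + 21 − 14 = -3^{j+1} + 7.
By induction, a(n) = -3^n + 7 for all n ≥ 1.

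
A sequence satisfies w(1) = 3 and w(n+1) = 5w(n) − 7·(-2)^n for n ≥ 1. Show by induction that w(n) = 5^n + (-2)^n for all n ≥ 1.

Base case: w(1) = 3, and 5^1 + (-2)^1 = 5 − 2 = 3.
Assume w(j) = 5^j + (-2)^j for some j ≥ 1.
Then w(j+1) = 5w(j) − 7·(-2)^j = 5·(5^j + (-2)^j) − 7·(-2)^j = 5^{j+1} + 5·(-2)^j − 7·(-2)^j = 5^{j+1} − 2·(-2)^j = 5^{j+1} + (-2)^{j+1}.
So the formula holds for j+1, and by induction w(n) = 5^n + (-2)^n for all n ≥ 1.

w(n) = 5^n + (-2)^n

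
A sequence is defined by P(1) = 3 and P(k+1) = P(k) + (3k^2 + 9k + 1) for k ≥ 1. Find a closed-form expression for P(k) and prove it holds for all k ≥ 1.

Claim: P(k) = k^3 + 3k^2 − 3k + 2.

Base case: P(1) = 3, and 1^3 + 3·1^2 − 3·1 + 2 = 3.
Assume P(m) = m^3 + 3m^2 − 3m + 2.
Then P(m+1) = P(m) + (3m^2 + 9m + 1) = (m^3 + 3m^2 − 3m + 2) + (3m^2 + 9m + 1) = m^3 + 6m^2 + 6m + 3,
and (m+1)^3 + 3·(m+1)^2 − 3·(m+1) + 2 = m^3 + 6m^2 + 6m + 3.
Hence P(k) = k^3 + 3k^2 − 3k + 2 for every k ≥ 1, by induction.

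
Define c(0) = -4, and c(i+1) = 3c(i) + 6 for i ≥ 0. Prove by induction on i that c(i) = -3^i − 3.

Base case: c(0) = -4, and -3^0 − 3 = -1 − 3 = -4.
Assume c(k) = -3^k − 3 for some k ≥ 0.
Then c(k+1) = 3c(k) + 6 = 3·(-3^k − 3) + 6 = -3^{k+1} − 9 + 6 = -3^{k+1} − 3.
So the formula holds for k+1, and by induction c(i) = -3^i − 3 for all i ≥ 0.

c(i) = -3^i − 3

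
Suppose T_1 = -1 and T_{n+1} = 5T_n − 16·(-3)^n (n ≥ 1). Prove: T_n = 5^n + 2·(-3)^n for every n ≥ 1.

Base case: T_1 = -1, and 5^1 + 2·(-3)^1 = 5 − 6 = -1.
Assume T_j = 5^j + 2·(-3)^j for some j ≥ 1.
Then T_{j+1} = 5T_j − 16·(-3)^j = 5·(5^j + 2·(-3)^j) − 16·(-3)^j = 5^{j+1} + 10·(-3)^j − 16·(-3)^j = 5^{j+1} − 6·(-3)^j = 5^{j+1} + 2·(-3)^{j+1}.
So the formula holds for j+1, and by induction T_n = 5^n + 2·(-3)^n for all n ≥ 1.

T_n = 5^n + 2·(-3)^n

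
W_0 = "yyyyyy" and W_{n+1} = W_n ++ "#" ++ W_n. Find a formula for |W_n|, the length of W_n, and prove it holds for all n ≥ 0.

Claim: |W_n| = 7·2^n − 1.

Base case: |W_0| = 6, and 7·2^0 − 1 = 6.
Assume |W_m| = 7·2^m − 1.
Then |W_{m+1}| = |W_m| + 1 + |W_m| = 2|W_m| + 1 = 2(7·2^m − 1) + 1 = 7·2^{m+1} − 2 + 1 = 7·2^{m+1} − 1.
By induction, |W_n| = 7·2^n − 1 for all n ≥ 0.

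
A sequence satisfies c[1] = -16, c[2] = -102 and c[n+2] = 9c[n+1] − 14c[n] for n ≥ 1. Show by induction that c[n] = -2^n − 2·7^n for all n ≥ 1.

Base cases: c[1] = -16 and -2^1 − 2·7^1 = -16; c[2] = -102 and -2^2 − 2·7^2 = -102.
Assume c[j] = -2^j − 2·7^j for all 1 ≤ j ≤ k, where k ≥ 2.
Then c[k+1] = 9c[k] − 14c[k−1] = 9·(-2^k − 2·7^k) − 14·(-2^{k−1} − 2·7^{k−1}) = -(9·2 − 14)2^{k−1} − 2·(9·7 − 14)7^{k−1} = -4·2^{k−1} − 98·7^{k−1} = -2^{k+1} − 2·7^{k+1}.
So the formula holds for k+1, and by strong induction c[n] = -2^n − 2·7^n for all n ≥ 1.

c[n] = -2^n − 2·7^n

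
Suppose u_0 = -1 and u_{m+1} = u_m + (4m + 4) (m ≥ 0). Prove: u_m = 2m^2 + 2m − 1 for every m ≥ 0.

Base case: u_0 = -1, and 2·0^2 + 2·0 − 1 = -1.
Assume u_k = 2k^2 + 2k − 1.
Then u_{k+1} = u_k + (4k + 4) = (2k^2 + 2k − 1) + (4k + 4) = 2k^2 + 6k + 3,
and 2·(k+1)^2 + 2·(k+1) − 1 = 2k^2 + 6k + 3.
Hence u_m = 2m^2 + 2m − 1 for every m ≥ 0, by induction.

u_m = 2m^2 + 2m − 1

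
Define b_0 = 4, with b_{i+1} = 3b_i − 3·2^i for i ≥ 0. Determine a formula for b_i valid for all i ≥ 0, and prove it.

Claim: b_i = 3^i + 3·2^i.

Base case: b_0 = 4, and 3^0 + 3·2^0 = 1 + 3 = 4.
Assume b_k = 3^k + 3·2^k for some k ≥ 0.
Then b_{k+1} = 3b_k − 3·2^k = 3·(3^k + 3·2^k) − 3·2^k = 3^{k+1} + 9·2^k − 3·2^k = 3^{k+1} + 6·2^k = 3^{k+1} + 3·2^{k+1}.
This completes the inductive step, so b_i = 3^i + 3·2^i for all i ≥ 0.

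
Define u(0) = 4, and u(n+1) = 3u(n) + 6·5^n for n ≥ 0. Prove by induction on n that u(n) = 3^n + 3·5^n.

Base case: u(0) = 4, and 3^0 + 3·5^0 = 1 + 3 = 4.
Assume u(m) = 3^m + 3·5^m for some m ≥ 0.
Then u(m+1) = 3u(m) + 6·5^m = 3·(3^m + 3·5^m) + 6·5^m = 3^{m+1} + 9·5^m + 6·5^m = 3^{m+1} + 15·5^m = 3^{m+1} + 3·5^{m+1}.
By induction, u(n) = 3^n + 3·5^n for all n ≥ 0.

u(n) = 3^n + 3·5^n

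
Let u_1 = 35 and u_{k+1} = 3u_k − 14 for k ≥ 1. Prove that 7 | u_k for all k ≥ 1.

Base case: u_1 = 35 = 7·5, so 7 | u_1.
Assume 7 | u_m, so u_m = 7t for some integer t.
Then u_{m+1} = 3u_m − 14 = 3·(7t) − 14 = 7(3t − 2), so 7 | u_{m+1}.
By induction, 7 | u_k for all k ≥ 1.

7 | u_k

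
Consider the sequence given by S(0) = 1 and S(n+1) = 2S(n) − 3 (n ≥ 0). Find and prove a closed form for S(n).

Claim: S(n) = -2^{n+1} + 3.

Base case: S(0) = 1, and -2^{0+1} + 3 = -2 + 3 = 1.
Assume S(j) = -2^{j+1} + 3 for some j ≥ 0.
Then S(j+1) = 2S(j) − 3 = 2·(-2^{j+1} + 3) − 3 = -2^{j+2} + 6 − 3 = -2^{j+2} + 3.
Hence S(n) = -2^{n+1} + 3 for every n ≥ 0, by induction.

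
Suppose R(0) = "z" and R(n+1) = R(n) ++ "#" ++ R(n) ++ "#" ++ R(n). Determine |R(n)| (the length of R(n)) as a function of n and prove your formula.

Claim: |R(n)| = 2·3^n − 1.

Base case: |R(0)| = 1, and 2·3^0 − 1 = 1.
Assume |R(m)| = 2·3^m − 1.
Then |R(m+1)| = 3|R(m)| + 2 = 3(2·3^m − 1) + 2 = 2·3^{m+1} − 3 + 2 = 2·3^{m+1} − 1.
Hence |R(n)| = 2·3^n − 1 for every n ≥ 0, by induction.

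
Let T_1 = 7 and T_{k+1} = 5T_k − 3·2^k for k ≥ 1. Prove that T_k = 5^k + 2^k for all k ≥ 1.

Base case: T_1 = 7, and 5^1 + 2^1 = 5 + 2 = 7.
Assume T_r = 5^r + 2^r for some r ≥ 1.
Then T_{r+1} = 5T_r − 3·2^r = 5·(5^r + 2^r) − 3·2^r = 5^{r+1} + 5·2^r − 3·2^r = 5^{r+1} + 2·2^r = 5^{r+1} + 2^{r+1}.
By induction, T_k = 5^k + 2^k for all k ≥ 1.

T_k = 5^k + 2^k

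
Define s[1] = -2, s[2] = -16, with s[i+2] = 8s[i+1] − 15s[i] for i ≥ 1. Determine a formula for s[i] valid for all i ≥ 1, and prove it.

Claim: s[i] = 3^i − 5^i.

Base cases: s[1] = -2 and 3^1 − 5^1 = -2; s[2] = -16 and 3^2 − 5^2 = -16.
Assume s[t] = 3^t − 5^t for all 1 ≤ t ≤ j, where j ≥ 2.
Then s[j+1] = 8s[j] − 15s[j−1] = 8·(3^j − 5^j) − 15·(3^{j−1} − 5^{j−1}) = (8·3 − 15)3^{j−1} − (8·5 − 15)5^{j−1} = 9·3^{j−1} − 25·5^{j−1} = 3^{j+1} − 5^{j+1}.
By strong induction, s[i] = 3^i − 5^i for all i ≥ 1.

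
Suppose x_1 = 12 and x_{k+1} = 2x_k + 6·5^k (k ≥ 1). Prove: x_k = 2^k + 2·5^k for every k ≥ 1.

Base case: x_1 = 12, and 2^1 + 2·5^1 = 2 + 10 = 12.
Assume x_m = 2^m + 2·5^m for some m ≥ 1.
Then x_{m+1} = 2x_m + 6·5^m = 2·(2^m + 2·5^m) + 6·5^m = 2^{m+1} + 4·5^m + 6·5^m = 2^{m+1} + 10·5^m = 2^{m+1} + 2·5^{m+1}.
This completes the inductive step, so x_k = 2^k + 2·5^k for all k ≥ 1.

x_k = 2^k + 2·5^k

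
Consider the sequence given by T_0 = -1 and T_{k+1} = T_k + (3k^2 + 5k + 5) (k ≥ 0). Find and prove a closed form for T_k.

Claim: T_k = k^3 + k^2 + 3k − 1.

Base case: T_0 = -1, and 0^3 + 0^2 + 3·0 − 1 = -1.
Assume T_j = j^3 + j^2 + 3j − 1.
Then T_{j+1} = T_j + (3j^2 + 5j + 5) = (j^3 + j^2 + 3j − 1) + (3j^2 + 5j + 5) = j^3 + 4j^2 + 8j + 4,
and (j+1)^3 + (j+1)^2 + 3·(j+1) − 1 = j^3 + 4j^2 + 8j + 4.
By induction, T_k = k^3 + k^2 + 3k − 1 for all k ≥ 0.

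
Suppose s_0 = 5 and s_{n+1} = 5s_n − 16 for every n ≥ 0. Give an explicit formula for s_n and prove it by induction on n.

Claim: s_n = 5^n + 4.

Base case: s_0 = 5, and 5^0 + 4 = 1 + 4 = 5.
Assume s_k = 5^k + 4 for some k ≥ 0.
Then s_{k+1} = 5s_k − 16 = 5·(5^k + 4) − 16 = 5^{k+1} + 20 − 16 = 5^{k+1} + 4.
So the formula holds for k+1, and by induction s_n = 5^n + 4 for all n ≥ 0.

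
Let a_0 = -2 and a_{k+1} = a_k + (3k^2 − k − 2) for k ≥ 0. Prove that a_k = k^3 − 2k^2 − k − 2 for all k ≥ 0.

Base case: a_0 = -2, and 0^3 − 2·0^2 − 0 − 2 = -2.
Assume a_r = r^3 − 2r^2 − r − 2.
Then a_{r+1} = a_r + (3r^2 − r − 2) = (r^3 − 2r^2 − r − 2) + (3r^2 − r − 2) = r^3 + r^2 − 2r − 4,
and (r+1)^3 − 2·(r+1)^2 − (r+1) − 2 = r^3 + r^2 − 2r − 4.
By induction, a_k = k^3 − 2k^2 − k − 2 for all k ≥ 0.

a_k = k^3 − 2k^2 − k − 2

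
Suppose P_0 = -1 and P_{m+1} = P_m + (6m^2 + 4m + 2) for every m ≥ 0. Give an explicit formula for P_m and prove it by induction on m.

Claim: P_m = 2m^3 − m^2 + m − 1.

Base case: P_0 = -1, and 2·0^3 − 0^2 + 0 − 1 = -1.
Assume P_k = 2k^3 − k^2 + k − 1.
Then P_{k+1} = P_k + (6k^2 + 4k + 2) = (2k^3 − k^2 + k − 1) + (6k^2 + 4k + 2) = 2k^3 + 5k^2 + 5k + 1,
and 2·(k+1)^3 − (k+1)^2 + (k+1) − 1 = 2k^3 + 5k^2 + 5k + 1.
By induction, P_m = 2m^3 − m^2 + m − 1 for all m ≥ 0.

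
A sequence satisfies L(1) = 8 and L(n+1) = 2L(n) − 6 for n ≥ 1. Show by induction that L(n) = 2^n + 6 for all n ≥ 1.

Base case: L(1) = 8, and 2^1 + 6 = 2 + 6 = 8.
Assume L(r) = 2^r + 6 for some r ≥ 1.
Then L(r+1) = 2L(r) − 6 = 2·(2^r + 6) − 6 = 2^{r+1} + 12 − 6 = 2^{r+1} + 6.
So the formula holds for r+1, and by induction L(n) = 2^n + 6 for all n ≥ 1.

L(n) = 2^n + 6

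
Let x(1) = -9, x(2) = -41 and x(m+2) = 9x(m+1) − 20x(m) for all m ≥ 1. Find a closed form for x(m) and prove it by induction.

Claim: x(m) = -4^m − 5^m.

Base cases: x(1) = -9 and -4^1 − 5^1 = -9; x(2) = -41 and -4^2 − 5^2 = -41.
Assume x(i) = -4^i − 5^i for all 1 ≤ i ≤ j, where j ≥ 2.
Then x(j+1) = 9x(j) − 20x(j−1) = 9·(-4^j − 5^j) − 20·(-4^{j−1} − 5^{j−1}) = -(9·4 − 20)4^{j−1} − (9·5 − 20)5^{j−1} = -16·4^{j−1} − 25·5^{j−1} = -4^{j+1} − 5^{j+1}.
This completes the inductive step, so x(m) = -4^m − 5^m for all m ≥ 1.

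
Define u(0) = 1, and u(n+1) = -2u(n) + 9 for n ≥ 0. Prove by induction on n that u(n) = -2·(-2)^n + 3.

Base case: u(0) = 1, and -2·(-2)^0 + 3 = -2 + 3 = 1.
Assume u(m) = -2·(-2)^m + 3 for some m ≥ 0.
Then u(m+1) = -2u(m) + 9 = -2·(-2·(-2)^m + 3) + 9 = 4·(-2)^m − 6 + 9 = -2·(-2)^{m+1} + 3.
So the formula holds for m+1, and by induction u(n) = -2·(-2)^n + 3 for all n ≥ 0.

u(n) = -2·(-2)^n + 3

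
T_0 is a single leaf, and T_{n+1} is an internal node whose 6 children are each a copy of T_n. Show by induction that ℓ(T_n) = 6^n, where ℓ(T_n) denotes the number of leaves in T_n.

Base case: ℓ(T_0) = 1, and 6^0 = 1.
Assume ℓ(T_m) = 6^m.
Then ℓ(T_{m+1}) = 6·ℓ(T_m) = 6·6^m = 6^{m+1}.
Hence ℓ(T_n) = 6^n for every n ≥ 0, by induction.

ℓ(T_n) = 6^n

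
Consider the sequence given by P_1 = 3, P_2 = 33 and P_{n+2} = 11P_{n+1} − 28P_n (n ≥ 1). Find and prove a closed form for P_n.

Claim: P_n = -4^n + 7^n.

Base cases: P_1 = 3 and -4^1 + 7^1 = 3; P_2 = 33 and -4^2 + 7^2 = 33.
Assume P_i = -4^i + 7^i for all 1 ≤ i ≤ j, where j ≥ 2.
Then P_{j+1} = 11P_j − 28P_{j−1} = 11·(-4^j + 7^j) − 28·(-4^{j−1} + 7^{j−1}) = -(11·4 − 28)4^{j−1} + (11·7 − 28)7^{j−1} = -16·4^{j−1} + 49·7^{j−1} = -4^{j+1} + 7^{j+1}.
By strong induction, P_n = -4^n + 7^n for all n ≥ 1.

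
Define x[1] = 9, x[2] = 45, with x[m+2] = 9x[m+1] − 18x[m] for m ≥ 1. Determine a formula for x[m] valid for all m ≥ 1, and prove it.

Claim: x[m] = 3^m + 6^m.

Base cases: x[1] = 9 and 3^1 + 6^1 = 9; x[2] = 45 and 3^2 + 6^2 = 45.
Assume x[j] = 3^j + 6^j for all 1 ≤ j ≤ r, where r ≥ 2.
Then x[r+1] = 9x[r] − 18x[r−1] = 9·(3^r + 6^r) − 18·(3^{r−1} + 6^{r−1}) = (9·3 − 18)3^{r−1} + (9·6 − 18)6^{r−1} = 9·3^{r−1} + 36·6^{r−1} = 3^{r+1} + 6^{r+1}.
This completes the inductive step, so x[m] = 3^m + 6^m for all m ≥ 1.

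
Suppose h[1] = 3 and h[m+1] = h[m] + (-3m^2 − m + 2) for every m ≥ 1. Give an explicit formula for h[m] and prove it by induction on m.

Claim: h[m] = -m^3 + m^2 + 2m + 1.

Base case: h[1] = 3, and -1^3 + 1^2 + 2·1 + 1 = 3.
Assume h[k] = -k^3 + k^2 + 2k + 1.
Then h[k+1] = h[k] + (-3k^2 − k + 2) = (-k^3 + k^2 + 2k + 1) + (-3k^2 − k + 2) = -k^3 − 2k^2 + k + 3,
and -(k+1)^3 + (k+1)^2 + 2·(k+1) + 1 = -k^3 − 2k^2 + k + 3.
Hence h[m] = -m^3 + m^2 + 2m + 1 for every m ≥ 1, by induction.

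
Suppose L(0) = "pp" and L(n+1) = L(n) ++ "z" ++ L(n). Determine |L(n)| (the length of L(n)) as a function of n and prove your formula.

Claim: |L(n)| = 3·2^n − 1.

Base case: |L(0)| = 2, and 3·2^0 − 1 = 2.
Assume |L(j)| = 3·2^j − 1.
Then |L(j+1)| = |L(j)| + 1 + |L(j)| = 2|L(j)| + 1 = 2(3·2^j − 1) + 1 = 3·2^{j+1} − 2 + 1 = 3·2^{j+1} − 1.
Hence |L(n)| = 3·2^n − 1 for every n ≥ 0, by induction.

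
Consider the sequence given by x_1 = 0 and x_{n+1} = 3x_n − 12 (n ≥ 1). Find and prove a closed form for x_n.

Claim: x_n = -2·3^n + 6.

Base case: x_1 = 0, and -2·3^1 + 6 = -6 + 6 = 0.
Assume x_m = -2·3^m + 6 for some m ≥ 1.
Then x_{m+1} = 3x_m − 12 = 3·(-2·3^m + 6) − 12 = -6·3^m + 18 − 12 = -2·3^{m+1} + 6.
This completes the inductive step, so x_n = -2·3^n + 6 for all n ≥ 1.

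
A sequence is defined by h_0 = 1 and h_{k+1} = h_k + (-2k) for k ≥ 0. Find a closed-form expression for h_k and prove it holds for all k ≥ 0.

Claim: h_k = -k^2 + k + 1.

Base case: h_0 = 1, and -0^2 + 0 + 1 = 1.
Assume h_j = -j^2 + j + 1.
Then h_{j+1} = h_j + (-2j) = (-j^2 + j + 1) + (-2j) = -j^2 − j + 1,
and -(j+1)^2 + (j+1) + 1 = -j^2 − j + 1.
Hence h_k = -k^2 + k + 1 for every k ≥ 0, by induction.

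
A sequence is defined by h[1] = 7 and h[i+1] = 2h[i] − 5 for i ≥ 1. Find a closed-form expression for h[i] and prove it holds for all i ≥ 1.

Claim: h[i] = 2^i + 5.

Base case: h[1] = 7, and 2^1 + 5 = 2 + 5 = 7.
Assume h[j] = 2^j + 5 for some j ≥ 1.
Then h[j+1] = 2h[j] − 5 = 2·(2^j + 5) − 5 = 2^{j+1} + 10 − 5 = 2^{j+1} + 5.
Hence h[i] = 2^i + 5 for every i ≥ 1, by induction.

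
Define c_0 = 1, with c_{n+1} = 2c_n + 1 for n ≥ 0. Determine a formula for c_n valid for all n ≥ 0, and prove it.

Claim: c_n = 2^{n+1} − 1.

Base case: c_0 = 1, and 2^{0+1} − 1 = 2 − 1 = 1.
Assume c_j = 2^{j+1} − 1 for some j ≥ 0.
Then c_{j+1} = 2c_j + 1 = 2·(2^{j+1} − 1) + 1 = 2^{j+2} − 2 + 1 = 2^{j+2} − 1.
So the formula holds for j+1, and by induction c_n = 2^{n+1} − 1 for all n ≥ 0.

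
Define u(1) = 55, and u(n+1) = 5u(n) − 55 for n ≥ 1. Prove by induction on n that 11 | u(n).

Base case: u(1) = 55 = 11·5, so 11 | u(1).
Assume 11 | u(j), so u(j) = 11t for some integer t.
Then u(j+1) = 5u(j) − 55 = 5·(11t) − 55 = 11(5t − 5), so 11 | u(j+1).
So the property holds for j+1, and by induction 11 | u(n) for all n ≥ 1.

11 | u(n)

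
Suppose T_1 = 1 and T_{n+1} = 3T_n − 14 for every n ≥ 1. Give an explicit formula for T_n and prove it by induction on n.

Claim: T_n = -2·3^n + 7.

Base case: T_1 = 1, and -2·3^1 + 7 = -6 + 7 = 1.
Assume T_k = -2·3^k + 7 for some k ≥ 1.
Then T_{k+1} = 3T_k − 14 = 3·(-2·3^k + 7) − 14 = -6·3^k + 21 − 14 = -2·3^{k+1} + 7.
Hence T_n = -2·3^n + 7 for every n ≥ 1, by induction.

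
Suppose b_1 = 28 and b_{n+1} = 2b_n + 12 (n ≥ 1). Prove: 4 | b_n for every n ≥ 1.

Base case: b_1 = 28 = 4·7, so 4 | b_1.
Assume 4 | b_r, so b_r = 4t for some integer t.
Then b_{r+1} = 2b_r + 12 = 2·(4t) + 12 = 4(2t + 3), so 4 | b_{r+1}.
Hence 4 | b_n for every n ≥ 1, by induction.

4 | b_n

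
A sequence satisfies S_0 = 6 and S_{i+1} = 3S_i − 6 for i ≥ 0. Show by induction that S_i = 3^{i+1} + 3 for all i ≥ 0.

Base case: S_0 = 6, and 3^{0+1} + 3 = 3 + 3 = 6.
Assume S_j = 3^{j+1} + 3 for some j ≥ 0.
Then S_{j+1} = 3S_j − 6 = 3·(3^{j+1} + 3) − 6 = 3^{j+2} + 9 − 6 = 3^{j+2} + 3.
So the formula holds for j+1, and by induction S_i = 3^{i+1} + 3 for all i ≥ 0.

S_i = 3^{i+1} + 3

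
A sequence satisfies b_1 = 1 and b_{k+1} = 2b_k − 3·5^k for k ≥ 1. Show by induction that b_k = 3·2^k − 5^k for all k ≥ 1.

Base case: b_1 = 1, and 3·2^1 − 5^1 = 6 − 5 = 1.
Assume b_j = 3·2^j − 5^j for some j ≥ 1.
Then b_{j+1} = 2b_j − 3·5^j = 2·(3·2^j − 5^j) − 3·5^j = 3·2^{j+1} − 2·5^j − 3·5^j = 3·2^{j+1} − 5·5^j = 3·2^{j+1} − 5^{j+1}.
Hence b_k = 3·2^k − 5^k for every k ≥ 1, by induction.

b_k = 3·2^k − 5^k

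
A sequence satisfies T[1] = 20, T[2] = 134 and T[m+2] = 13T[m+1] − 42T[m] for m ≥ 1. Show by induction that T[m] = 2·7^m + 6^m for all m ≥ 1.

Base cases: T[1] = 20 and 2·7^1 + 6^1 = 20; T[2] = 134 and 2·7^2 + 6^2 = 134.
Assume T[j] = 2·7^j + 6^j for all 1 ≤ j ≤ k, where k ≥ 2.
Then T[k+1] = 13T[k] − 42T[k−1] = 13·(2·7^k + 6^k) − 42·(2·7^{k−1} + 6^{k−1}) = 2·(13·7 − 42)7^{k−1} + (13·6 − 42)6^{k−1} = 98·7^{k−1} + 36·6^{k−1} = 2·7^{k+1} + 6^{k+1}.
This completes the inductive step, so T[m] = 2·7^m + 6^m for all m ≥ 1.

T[m] = 2·7^m + 6^m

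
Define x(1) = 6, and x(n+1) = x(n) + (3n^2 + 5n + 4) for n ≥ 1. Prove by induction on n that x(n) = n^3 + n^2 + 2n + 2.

Base case: x(1) = 6, and 1^3 + 1^2 + 2·1 + 2 = 6.
Assume x(m) = m^3 + m^2 + 2m + 2.
Then x(m+1) = x(m) + (3m^2 + 5m + 4) = (m^3 + m^2 + 2m + 2) + (3m^2 + 5m + 4) = m^3 + 4m^2 + 7m + 6,
and (m+1)^3 + (m+1)^2 + 2·(m+1) + 2 = m^3 + 4m^2 + 7m + 6.
By induction, x(n) = n^3 + n^2 + 2n + 2 for all n ≥ 1.

x(n) = n^3 + n^2 + 2n + 2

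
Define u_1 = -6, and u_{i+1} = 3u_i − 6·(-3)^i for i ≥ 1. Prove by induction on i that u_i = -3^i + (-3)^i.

Base case: u_1 = -6, and -3^1 + (-3)^1 = -3 − 3 = -6.
Assume u_j = -3^j + (-3)^j for some j ≥ 1.
Then u_{j+1} = 3u_j − 6·(-3)^j = 3·(-3^j + (-3)^j) − 6·(-3)^j = -3^{j+1} + 3·(-3)^j − 6·(-3)^j = -3^{j+1} − 3·(-3)^j = -3^{j+1} + (-3)^{j+1}.
So the formula holds for j+1, and by induction u_i = -3^i + (-3)^i for all i ≥ 1.

u_i = -3^i + (-3)^i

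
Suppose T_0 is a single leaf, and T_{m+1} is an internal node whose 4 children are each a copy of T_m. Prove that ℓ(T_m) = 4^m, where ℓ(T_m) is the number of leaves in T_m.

Base case: ℓ(T_0) = 1, and 4^0 = 1.
Assume ℓ(T_r) = 4^r.
Then ℓ(T_{r+1}) = 4·ℓ(T_r) = 4·4^r = 4^{r+1}.
By induction, ℓ(T_m) = 4^m for all m ≥ 0.

ℓ(T_m) = 4^m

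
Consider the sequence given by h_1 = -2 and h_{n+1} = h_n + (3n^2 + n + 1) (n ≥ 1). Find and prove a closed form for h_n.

Claim: h_n = n^3 − n^2 + n − 3.

Base case: h_1 = -2, and 1^3 − 1^2 + 1 − 3 = -2.
Assume h_j = j^3 − j^2 + j − 3.
Then h_{j+1} = h_j + (3j^2 + j + 1) = (j^3 − j^2 + j − 3) + (3j^2 + j + 1) = j^3 + 2j^2 + 2j − 2,
and (j+1)^3 − (j+1)^2 + (j+1) − 3 = j^3 + 2j^2 + 2j − 2.
Hence h_n = n^3 − n^2 + n − 3 for every n ≥ 1, by induction.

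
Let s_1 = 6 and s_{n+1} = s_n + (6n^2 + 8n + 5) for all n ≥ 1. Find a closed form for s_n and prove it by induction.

Claim: s_n = 2n^3 + n^2 + 2n + 1.

Base case: s_1 = 6, and 2·1^3 + 1^2 + 2·1 + 1 = 6.
Assume s_k = 2k^3 + k^2 + 2k + 1.
Then s_{k+1} = s_k + (6k^2 + 8k + 5) = (2k^3 + k^2 + 2k + 1) + (6k^2 + 8k + 5) = 2k^3 + 7k^2 + 10k + 6,
and 2·(k+1)^3 + (k+1)^2 + 2·(k+1) + 1 = 2k^3 + 7k^2 + 10k + 6.
By induction, s_n = 2n^3 + n^2 + 2n + 1 for all n ≥ 1.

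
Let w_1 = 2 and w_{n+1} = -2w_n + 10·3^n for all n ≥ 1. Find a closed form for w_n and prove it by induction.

Claim: w_n = 2·(-2)^n + 2·3^n.

Base case: w_1 = 2, and 2·(-2)^1 + 2·3^1 = -4 + 6 = 2.
Assume w_j = 2·(-2)^j + 2·3^j for some j ≥ 1.
Then w_{j+1} = -2w_j + 10·3^j = -2·(2·(-2)^j + 2·3^j) + 10·3^j = 2·(-2)^{j+1} − 4·3^j + 10·3^j = 2·(-2)^{j+1} + 6·3^j = 2·(-2)^{j+1} + 2·3^{j+1}.
This completes the inductive step, so w_n = 2·(-2)^n + 2·3^n for all n ≥ 1.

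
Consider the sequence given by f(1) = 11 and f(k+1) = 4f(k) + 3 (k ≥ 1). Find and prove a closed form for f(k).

Claim: f(k) = 3·4^k − 1.

Base case: f(1) = 11, and 3·4^1 − 1 = 12 − 1 = 11.
Assume f(j) = 3·4^j − 1 for some j ≥ 1.
Then f(j+1) = 4f(j) + 3 = 4·(3·4^j − 1) + 3 = 12·4^j − 4 + 3 = 3·4^{j+1} − 1.
Hence f(k) = 3·4^k − 1 for every k ≥ 1, by induction.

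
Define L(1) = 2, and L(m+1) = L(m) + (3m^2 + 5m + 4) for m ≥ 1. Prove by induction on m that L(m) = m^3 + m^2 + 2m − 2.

Base case: L(1) = 2, and 1^3 + 1^2 + 2·1 − 2 = 2.
Assume L(k) = k^3 + k^2 + 2k − 2.
Then L(k+1) = L(k) + (3k^2 + 5k + 4) = (k^3 + k^2 + 2k − 2) + (3k^2 + 5k + 4) = k^3 + 4k^2 + 7k + 2,
and (k+1)^3 + (k+1)^2 + 2·(k+1) − 2 = k^3 + 4k^2 + 7k + 2.
This completes the inductive step, so L(m) = m^3 + m^2 + 2m − 2 for all m ≥ 1.

L(m) = m^3 + m^2 + 2m − 2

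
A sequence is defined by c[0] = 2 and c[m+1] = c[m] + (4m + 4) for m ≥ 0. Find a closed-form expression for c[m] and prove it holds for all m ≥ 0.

Claim: c[m] = 2m^2 + 2m + 2.

Base case: c[0] = 2, and 2·0^2 + 2·0 + 2 = 2.
Assume c[j] = 2j^2 + 2j + 2.
Then c[j+1] = c[j] + (4j + 4) = (2j^2 + 2j + 2) + (4j + 4) = 2j^2 + 6j + 6,
and 2·(j+1)^2 + 2·(j+1) + 2 = 2j^2 + 6j + 6.
This completes the inductive step, so c[m] = 2m^2 + 2m + 2 for all m ≥ 0.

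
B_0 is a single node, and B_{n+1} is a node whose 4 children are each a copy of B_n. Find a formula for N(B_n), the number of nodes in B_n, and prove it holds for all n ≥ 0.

Claim: N(B_n) = (4^{n+1} − 1)/3.

Base case: N(B_0) = 1, and (4^{0+1} − 1)/3 = 1.
Assume N(B_j) = (4^{j+1} − 1)/3.
Then N(B_{j+1}) = 1 + 4N(B_j) = 1 + 4·(4^{j+1} − 1)/3 = 1 + (4^{j+2} − 4)/3 = (3 + 4^{j+2} − 4)/3 = (4^{j+2} − 1)/3.
Hence N(B_n) = (4^{n+1} − 1)/3 for every n ≥ 0, by induction.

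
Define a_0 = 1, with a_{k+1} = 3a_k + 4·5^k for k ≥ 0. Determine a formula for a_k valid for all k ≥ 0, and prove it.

Claim: a_k = -3^k + 2·5^k.

Base case: a_0 = 1, and -3^0 + 2·5^0 = -1 + 2 = 1.
Assume a_j = -3^j + 2·5^j for some j ≥ 0.
Then a_{j+1} = 3a_j + 4·5^j = 3·(-3^j + 2·5^j) + 4·5^j = -3^{j+1} + 6·5^j + 4·5^j = -3^{j+1} + 10·5^j = -3^{j+1} + 2·5^{j+1}.
By induction, a_k = -3^k + 2·5^k for all k ≥ 0.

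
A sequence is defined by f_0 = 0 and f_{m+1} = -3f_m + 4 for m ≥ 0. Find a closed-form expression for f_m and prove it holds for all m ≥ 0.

Claim: f_m = -(-3)^m + 1.

Base case: f_0 = 0, and -(-3)^0 + 1 = -1 + 1 = 0.
Assume f_r = -(-3)^r + 1 for some r ≥ 0.
Then f_{r+1} = -3f_r + 4 = -3·(-(-3)^r + 1) + 4 = 3·(-3)^r − 3 + 4 = -(-3)^{r+1} + 1.
By induction, f_m = -(-3)^m + 1 for all m ≥ 0.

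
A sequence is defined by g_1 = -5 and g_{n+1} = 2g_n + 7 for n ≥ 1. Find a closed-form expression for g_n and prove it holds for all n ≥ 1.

Claim: g_n = 2^n − 7.

Base case: g_1 = -5, and 2^1 − 7 = 2 − 7 = -5.
Assume g_j = 2^j − 7 for some j ≥ 1.
Then g_{j+1} = 2g_j + 7 = 2·(2^j − 7) + 7 = 2^{j+1} − 14 + 7 = 2^{j+1} − 7.
Hence g_n = 2^n − 7 for every n ≥ 1, by induction.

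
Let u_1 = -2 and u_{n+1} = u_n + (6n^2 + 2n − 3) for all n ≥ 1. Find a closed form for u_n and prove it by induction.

Claim: u_n = 2n^3 − 2n^2 − 3n + 1.

Base case: u_1 = -2, and 2·1^3 − 2·1^2 − 3·1 + 1 = -2.
Assume u_m = 2m^3 − 2m^2 − 3m + 1.
Then u_{m+1} = u_m + (6m^2 + 2m − 3) = (2m^3 − 2m^2 − 3m + 1) + (6m^2 + 2m − 3) = 2m^3 + 4m^2 − m − 2,
and 2·(m+1)^3 − 2·(m+1)^2 − 3·(m+1) + 1 = 2m^3 + 4m^2 − m − 2.
Hence u_n = 2n^3 − 2n^2 − 3n + 1 for every n ≥ 1, by induction.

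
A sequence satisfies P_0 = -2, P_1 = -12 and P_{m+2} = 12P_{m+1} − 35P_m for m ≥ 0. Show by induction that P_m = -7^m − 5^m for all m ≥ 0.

Base cases: P_0 = -2 and -7^0 − 5^0 = -2; P_1 = -12 and -7^1 − 5^1 = -12.
Assume P_j = -7^j − 5^j for all 0 ≤ j ≤ r, where r ≥ 1.
Then P_{r+1} = 12P_r − 35P_{r−1} = 12·(-7^r − 5^r) − 35·(-7^{r−1} − 5^{r−1}) = -(12·7 − 35)7^{r−1} − (12·5 − 35)5^{r−1} = -49·7^{r−1} − 25·5^{r−1} = -7^{r+1} − 5^{r+1}.
By strong induction, P_m = -7^m − 5^m for all m ≥ 0.

P_m = -7^m − 5^m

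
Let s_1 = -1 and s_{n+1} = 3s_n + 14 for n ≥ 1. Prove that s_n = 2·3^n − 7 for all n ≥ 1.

Base case: s_1 = -1, and 2·3^1 − 7 = 6 − 7 = -1.
Assume s_j = 2·3^j − 7 for some j ≥ 1.
Then s_{j+1} = 3s_j + 14 = 3·(2·3^j − 7) + 14 = 6·3^j − 21 + 14 = 2·3^{j+1} − 7.
Hence s_n = 2·3^n − 7 for every n ≥ 1, by induction.

s_n = 2·3^n − 7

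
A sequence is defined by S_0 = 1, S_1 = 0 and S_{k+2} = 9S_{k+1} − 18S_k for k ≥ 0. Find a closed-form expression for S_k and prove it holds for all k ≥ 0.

Claim: S_k = 2·3^k − 6^k.

Base cases: S_0 = 1 and 2·3^0 − 6^0 = 1; S_1 = 0 and 2·3^1 − 6^1 = 0.
Assume S_j = 2·3^j − 6^j for all 0 ≤ j ≤ m, where m ≥ 1.
Then S_{m+1} = 9S_m − 18S_{m−1} = 9·(2·3^m − 6^m) − 18·(2·3^{m−1} − 6^{m−1}) = 2·(9·3 − 18)3^{m−1} − (9·6 − 18)6^{m−1} = 18·3^{m−1} − 36·6^{m−1} = 2·3^{m+1} − 6^{m+1}.
By strong induction, S_k = 2·3^k − 6^k for all k ≥ 0.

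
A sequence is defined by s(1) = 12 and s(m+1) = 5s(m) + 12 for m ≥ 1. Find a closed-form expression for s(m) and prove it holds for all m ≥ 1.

Claim: s(m) = 3·5^m − 3.

Base case: s(1) = 12, and 3·5^1 − 3 = 15 − 3 = 12.
Assume s(r) = 3·5^r − 3 for some r ≥ 1.
Then s(r+1) = 5s(r) + 12 = 5·(3·5^r − 3) + 12 = 15·5^r − 15 + 12 = 3·5^{r+1} − 3.
So the formula holds for r+1, and by induction s(m) = 3·5^m − 3 for all m ≥ 1.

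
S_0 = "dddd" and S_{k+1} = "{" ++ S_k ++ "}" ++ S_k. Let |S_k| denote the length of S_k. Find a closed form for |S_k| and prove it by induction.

Claim: |S_k| = 6·2^k − 2.

Base case: |S_0| = 4, and 6·2^0 − 2 = 4.
Assume |S_j| = 6·2^j − 2.
Then |S_{j+1}| = 1 + |S_j| + 1 + |S_j| = 2|S_j| + 2 = 2(6·2^j − 2) + 2 = 6·2^{j+1} − 4 + 2 = 6·2^{j+1} − 2.
So the formula holds for j+1, and by induction |S_k| = 6·2^k − 2 for all k ≥ 0.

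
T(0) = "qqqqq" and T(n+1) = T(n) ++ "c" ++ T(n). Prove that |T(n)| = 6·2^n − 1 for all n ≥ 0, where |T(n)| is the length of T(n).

Base case: |T(0)| = 5, and 6·2^0 − 1 = 5.
Assume |T(k)| = 6·2^k − 1.
Then |T(k+1)| = |T(k)| + 1 + |T(k)| = 2|T(k)| + 1 = 2(6·2^k − 1) + 1 = 6·2^{k+1} − 2 + 1 = 6·2^{k+1} − 1.
By induction, |T(n)| = 6·2^n − 1 for all n ≥ 0.

|T(n)| = 6·2^n − 1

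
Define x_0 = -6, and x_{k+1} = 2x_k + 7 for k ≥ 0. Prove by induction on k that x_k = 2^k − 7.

Base case: x_0 = -6, and 2^0 − 7 = 1 − 7 = -6.
Assume x_j = 2^j − 7 for some j ≥ 0.
Then x_{j+1} = 2x_j + 7 = 2·(2^j − 7) + 7 = 2^{j+1} − 14 + 7 = 2^{j+1} − 7.
Hence x_k = 2^k − 7 for every k ≥ 0, by induction.

x_k = 2^k − 7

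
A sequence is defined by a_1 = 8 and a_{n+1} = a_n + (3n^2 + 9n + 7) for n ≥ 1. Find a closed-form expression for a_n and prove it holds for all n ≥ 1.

Claim: a_n = n^3 + 3n^2 + 3n + 1.

Base case: a_1 = 8, and 1^3 + 3·1^2 + 3·1 + 1 = 8.
Assume a_k = k^3 + 3k^2 + 3k + 1.
Then a_{k+1} = a_k + (3k^2 + 9k + 7) = (k^3 + 3k^2 + 3k + 1) + (3k^2 + 9k + 7) = k^3 + 6k^2 + 12k + 8,
and (k+1)^3 + 3·(k+1)^2 + 3·(k+1) + 1 = k^3 + 6k^2 + 12k + 8.
By induction, a_n = n^3 + 3n^2 + 3n + 1 for all n ≥ 1.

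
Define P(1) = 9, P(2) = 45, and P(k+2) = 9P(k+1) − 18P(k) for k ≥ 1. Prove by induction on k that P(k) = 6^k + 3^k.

Base cases: P(1) = 9 and 6^1 + 3^1 = 9; P(2) = 45 and 6^2 + 3^2 = 45.
Assume P(i) = 6^i + 3^i for all 1 ≤ i ≤ j, where j ≥ 2.
Then P(j+1) = 9P(j) − 18P(j−1) = 9·(6^j + 3^j) − 18·(6^{j−1} + 3^{j−1}) = (9·6 − 18)6^{j−1} + (9·3 − 18)3^{j−1} = 36·6^{j−1} + 9·3^{j−1} = 6^{j+1} + 3^{j+1}.
This completes the inductive step, so P(k) = 6^k + 3^k for all k ≥ 1.

P(k) = 6^k + 3^k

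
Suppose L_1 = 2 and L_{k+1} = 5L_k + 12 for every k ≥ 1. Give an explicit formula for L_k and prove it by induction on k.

Claim: L_k = 5^k − 3.

Base case: L_1 = 2, and 5^1 − 3 = 5 − 3 = 2.
Assume L_r = 5^r − 3 for some r ≥ 1.
Then L_{r+1} = 5L_r + 12 = 5·(5^r − 3) + 12 = 5^{r+1} − 15 + 12 = 5^{r+1} − 3.
This completes the inductive step, so L_k = 5^k − 3 for all k ≥ 1.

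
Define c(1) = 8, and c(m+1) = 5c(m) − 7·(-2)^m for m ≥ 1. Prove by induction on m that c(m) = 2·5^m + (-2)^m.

Base case: c(1) = 8, and 2·5^1 + (-2)^1 = 10 − 2 = 8.
Assume c(k) = 2·5^k + (-2)^k for some k ≥ 1.
Then c(k+1) = 5c(k) − 7·(-2)^k = 5·(2·5^k + (-2)^k) − 7·(-2)^k = 2·5^{k+1} + 5·(-2)^k − 7·(-2)^k = 2·5^{k+1} − 2·(-2)^k = 2·5^{k+1} + (-2)^{k+1}.
This completes the inductive step, so c(m) = 2·5^m + (-2)^m for all m ≥ 1.

c(m) = 2·5^m + (-2)^m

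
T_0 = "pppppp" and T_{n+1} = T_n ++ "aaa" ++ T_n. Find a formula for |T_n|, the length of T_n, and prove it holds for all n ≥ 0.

Claim: |T_n| = 9·2^n − 3.

Base case: |T_0| = 6, and 9·2^0 − 3 = 6.
Assume |T_k| = 9·2^k − 3.
Then |T_{k+1}| = |T_k| + 3 + |T_k| = 2|T_k| + 3 = 2(9·2^k − 3) + 3 = 9·2^{k+1} − 6 + 3 = 9·2^{k+1} − 3.
Hence |T_n| = 9·2^n − 3 for every n ≥ 0, by induction.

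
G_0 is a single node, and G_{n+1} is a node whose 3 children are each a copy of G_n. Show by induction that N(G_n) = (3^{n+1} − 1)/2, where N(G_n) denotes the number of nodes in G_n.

Base case: N(G_0) = 1, and (3^{0+1} − 1)/2 = 1.
Assume N(G_j) = (3^{j+1} − 1)/2.
Then N(G_{j+1}) = 1 + 3N(G_j) = 1 + 3·(3^{j+1} − 1)/2 = 1 + (3^{j+2} − 3)/2 = (2 + 3^{j+2} − 3)/2 = (3^{j+2} − 1)/2.
By induction, N(G_n) = (3^{n+1} − 1)/2 for all n ≥ 0.

N(G_n) = (3^{n+1} − 1)/2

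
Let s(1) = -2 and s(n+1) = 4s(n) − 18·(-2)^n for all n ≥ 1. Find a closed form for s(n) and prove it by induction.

Claim: s(n) = 4^n + 3·(-2)^n.

Base case: s(1) = -2, and 4^1 + 3·(-2)^1 = 4 − 6 = -2.
Assume s(r) = 4^r + 3·(-2)^r for some r ≥ 1.
Then s(r+1) = 4s(r) − 18·(-2)^r = 4·(4^r + 3·(-2)^r) − 18·(-2)^r = 4^{r+1} + 12·(-2)^r − 18·(-2)^r = 4^{r+1} − 6·(-2)^r = 4^{r+1} + 3·(-2)^{r+1}.
By induction, s(n) = 4^n + 3·(-2)^n for all n ≥ 1.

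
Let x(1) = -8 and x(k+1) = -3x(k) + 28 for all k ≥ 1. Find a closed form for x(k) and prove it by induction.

Claim: x(k) = 5·(-3)^k + 7.

Base case: x(1) = -8, and 5·(-3)^1 + 7 = -15 + 7 = -8.
Assume x(m) = 5·(-3)^m + 7 for some m ≥ 1.
Then x(m+1) = -3x(m) + 28 = -3·(5·(-3)^m + 7) + 28 = -15·(-3)^m − 21 + 28 = 5·(-3)^{m+1} + 7.
By induction, x(k) = 5·(-3)^k + 7 for all k ≥ 1.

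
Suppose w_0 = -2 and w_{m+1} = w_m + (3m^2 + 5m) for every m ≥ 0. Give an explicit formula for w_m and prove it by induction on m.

Claim: w_m = m^3 + m^2 − 2m − 2.

Base case: w_0 = -2, and 0^3 + 0^2 − 2·0 − 2 = -2.
Assume w_j = j^3 + j^2 − 2j − 2.
Then w_{j+1} = w_j + (3j^2 + 5j) = (j^3 + j^2 − 2j − 2) + (3j^2 + 5j) = j^3 + 4j^2 + 3j − 2,
and (j+1)^3 + (j+1)^2 − 2·(j+1) − 2 = j^3 + 4j^2 + 3j − 2.
This completes the inductive step, so w_m = m^3 + m^2 − 2m − 2 for all m ≥ 0.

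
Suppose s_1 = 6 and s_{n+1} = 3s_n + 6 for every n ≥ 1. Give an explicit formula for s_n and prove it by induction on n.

Claim: s_n = 3^{n+1} − 3.

Base case: s_1 = 6, and 3^{1+1} − 3 = 9 − 3 = 6.
Assume s_k = 3^{k+1} − 3 for some k ≥ 1.
Then s_{k+1} = 3s_k + 6 = 3·(3^{k+1} − 3) + 6 = 3^{k+2} − 9 + 6 = 3^{k+2} − 3.
Hence s_n = 3^{n+1} − 3 for every n ≥ 1, by induction.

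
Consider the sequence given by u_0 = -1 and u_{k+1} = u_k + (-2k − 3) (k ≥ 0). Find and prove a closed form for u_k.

Claim: u_k = -k^2 − 2k − 1.

Base case: u_0 = -1, and -0^2 − 2·0 − 1 = -1.
Assume u_j = -j^2 − 2j − 1.
Then u_{j+1} = u_j + (-2j − 3) = (-j^2 − 2j − 1) + (-2j − 3) = -j^2 − 4j − 4,
and -(j+1)^2 − 2·(j+1) − 1 = -j^2 − 4j − 4.
Hence u_k = -k^2 − 2k − 1 for every k ≥ 0, by induction.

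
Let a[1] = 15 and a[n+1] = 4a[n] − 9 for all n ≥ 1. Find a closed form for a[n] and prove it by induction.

Claim: a[n] = 3·4^n + 3.

Base case: a[1] = 15, and 3·4^1 + 3 = 12 + 3 = 15.
Assume a[k] = 3·4^k + 3 for some k ≥ 1.
Then a[k+1] = 4a[k] − 9 = 4·(3·4^k + 3) − 9 = 12·4^k + 12 − 9 = 3·4^{k+1} + 3.
So the formula holds for k+1, and by induction a[n] = 3·4^n + 3 for all n ≥ 1.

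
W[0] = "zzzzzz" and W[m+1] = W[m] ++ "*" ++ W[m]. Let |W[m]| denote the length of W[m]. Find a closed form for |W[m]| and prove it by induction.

Claim: |W[m]| = 7·2^m − 1.

Base case: |W[0]| = 6, and 7·2^0 − 1 = 6.
Assume |W[k]| = 7·2^k − 1.
Then |W[k+1]| = |W[k]| + 1 + |W[k]| = 2|W[k]| + 1 = 2(7·2^k − 1) + 1 = 7·2^{k+1} − 2 + 1 = 7·2^{k+1} − 1.
By induction, |W[m]| = 7·2^m − 1 for all m ≥ 0.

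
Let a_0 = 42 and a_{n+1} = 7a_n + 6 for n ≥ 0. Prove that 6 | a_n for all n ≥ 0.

Base case: a_0 = 42 = 6·7, so 6 | a_0.
Assume 6 | a_j, so a_j = 6t for some integer t.
Then a_{j+1} = 7a_j + 6 = 7·(6t) + 6 = 6(7t + 1), so 6 | a_{j+1}.
Hence 6 | a_n for every n ≥ 0, by induction.

6 | a_n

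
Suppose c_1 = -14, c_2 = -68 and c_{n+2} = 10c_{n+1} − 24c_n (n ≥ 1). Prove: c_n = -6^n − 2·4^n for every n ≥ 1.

Base cases: c_1 = -14 and -6^1 − 2·4^1 = -14; c_2 = -68 and -6^2 − 2·4^2 = -68.
Assume c_j = -6^j − 2·4^j for all 1 ≤ j ≤ k, where k ≥ 2.
Then c_{k+1} = 10c_k − 24c_{k−1} = 10·(-6^k − 2·4^k) − 24·(-6^{k−1} − 2·4^{k−1}) = -(10·6 − 24)6^{k−1} − 2·(10·4 − 24)4^{k−1} = -36·6^{k−1} − 32·4^{k−1} = -6^{k+1} − 2·4^{k+1}.
This completes the inductive step, so c_n = -6^n − 2·4^n for all n ≥ 1.

c_n = -6^n − 2·4^n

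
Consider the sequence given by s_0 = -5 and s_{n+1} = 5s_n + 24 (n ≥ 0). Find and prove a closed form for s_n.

Claim: s_n = 5^n − 6.

Base case: s_0 = -5, and 5^0 − 6 = 1 − 6 = -5.
Assume s_j = 5^j − 6 for some j ≥ 0.
Then s_{j+1} = 5s_j + 24 = 5·(5^j − 6) + 24 = 5^{j+1} − 30 + 24 = 5^{j+1} − 6.
This completes the inductive step, so s_n = 5^n − 6 for all n ≥ 0.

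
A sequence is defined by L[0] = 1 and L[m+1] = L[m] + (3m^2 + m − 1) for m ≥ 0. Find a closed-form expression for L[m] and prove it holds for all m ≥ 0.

Claim: L[m] = m^3 − m^2 − m + 1.

Base case: L[0] = 1, and 0^3 − 0^2 − 0 + 1 = 1.
Assume L[j] = j^3 − j^2 − j + 1.
Then L[j+1] = L[j] + (3j^2 + j − 1) = (j^3 − j^2 − j + 1) + (3j^2 + j − 1) = j^3 + 2j^2,
and (j+1)^3 − (j+1)^2 − (j+1) + 1 = j^3 + 2j^2.
This completes the inductive step, so L[m] = m^3 − m^2 − m + 1 for all m ≥ 0.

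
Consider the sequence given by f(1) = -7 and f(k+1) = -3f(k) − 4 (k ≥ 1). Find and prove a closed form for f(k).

Claim: f(k) = 2·(-3)^k − 1.

Base case: f(1) = -7, and 2·(-3)^1 − 1 = -6 − 1 = -7.
Assume f(r) = 2·(-3)^r − 1 for some r ≥ 1.
Then f(r+1) = -3f(r) − 4 = -3·(2·(-3)^r − 1) − 4 = -6·(-3)^r + 3 − 4 = 2·(-3)^{r+1} − 1.
This completes the inductive step, so f(k) = 2·(-3)^k − 1 for all k ≥ 1.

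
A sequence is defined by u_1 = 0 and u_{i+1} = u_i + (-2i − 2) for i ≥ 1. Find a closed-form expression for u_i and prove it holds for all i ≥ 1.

Claim: u_i = -i^2 − i + 2.

Base case: u_1 = 0, and -1^2 − 1 + 2 = 0.
Assume u_k = -k^2 − k + 2.
Then u_{k+1} = u_k + (-2k − 2) = (-k^2 − k + 2) + (-2k − 2) = -k^2 − 3k,
and -(k+1)^2 − (k+1) + 2 = -k^2 − 3k.
Hence u_i = -i^2 − i + 2 for every i ≥ 1, by induction.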